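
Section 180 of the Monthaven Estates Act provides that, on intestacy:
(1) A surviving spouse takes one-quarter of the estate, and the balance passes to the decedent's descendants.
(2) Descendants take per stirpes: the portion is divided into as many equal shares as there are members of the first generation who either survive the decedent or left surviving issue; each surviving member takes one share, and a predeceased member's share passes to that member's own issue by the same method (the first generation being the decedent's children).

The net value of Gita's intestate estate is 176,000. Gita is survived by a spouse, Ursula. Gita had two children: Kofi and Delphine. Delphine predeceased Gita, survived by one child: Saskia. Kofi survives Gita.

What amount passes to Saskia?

Ursula takes one-quarter of 176,000 = 44,000. The remaining 132,000 passes to the descendants.
The descendants' portion (132,000) is divided into 2 shares of 66,000: Kofi takes 66,000; Delphine's 66,000 share passes to Delphine's issue.
Delphine's share (66,000) passes entirely to Saskia.

Saskia receives 66,000.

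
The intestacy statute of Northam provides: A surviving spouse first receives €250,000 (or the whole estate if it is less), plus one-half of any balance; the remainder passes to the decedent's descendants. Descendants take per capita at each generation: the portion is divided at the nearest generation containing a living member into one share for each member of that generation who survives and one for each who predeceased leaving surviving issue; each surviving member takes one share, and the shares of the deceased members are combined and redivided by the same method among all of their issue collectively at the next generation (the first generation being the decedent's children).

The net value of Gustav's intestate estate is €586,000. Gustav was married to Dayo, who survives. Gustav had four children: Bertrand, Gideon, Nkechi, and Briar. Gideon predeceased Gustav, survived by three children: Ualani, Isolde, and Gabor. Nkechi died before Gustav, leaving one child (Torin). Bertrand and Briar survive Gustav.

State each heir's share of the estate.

Dayo first takes €250,000, leaving a balance of €336,000. Dayo then takes one-half of the balance (€168,000), for a total of €418,000. The remaining €168,000 passes to the descendants.
The descendants' portion (€168,000) is divided at the children's generation into 4 shares of €42,000. Bertrand and Briar each take €42,000. The 2 shares of the deceased (Gideon and Nkechi) are combined into a pool of €84,000.
That pool (€84,000) is divided at the grandchildren's generation equally among Ualani, Isolde, Gabor, and Torin: €21,000 each.

Dayo: €418,000; Bertrand: €42,000; Ualani: €21,000; Isolde: €21,000; Gabor: €21,000; Torin: €21,000; Briar: €42,000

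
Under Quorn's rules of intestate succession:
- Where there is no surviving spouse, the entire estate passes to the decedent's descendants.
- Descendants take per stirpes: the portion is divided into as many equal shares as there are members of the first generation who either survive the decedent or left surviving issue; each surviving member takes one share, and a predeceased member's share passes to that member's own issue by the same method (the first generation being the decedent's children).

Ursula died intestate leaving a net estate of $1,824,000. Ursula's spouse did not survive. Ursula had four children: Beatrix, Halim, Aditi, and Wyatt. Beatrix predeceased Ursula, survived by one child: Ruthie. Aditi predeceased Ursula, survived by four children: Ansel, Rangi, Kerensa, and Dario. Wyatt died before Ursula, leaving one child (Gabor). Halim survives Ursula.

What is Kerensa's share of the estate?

The entire $1,824,000 passes to the descendants.
That amount ($1,824,000) is divided into 4 shares of $456,000: Halim takes $456,000; Beatrix's $456,000 share passes to Beatrix's issue; Aditi's $456,000 share passes to Aditi's issue; Wyatt's $456,000 share passes to Wyatt's issue.
Beatrix's share ($456,000) passes entirely to Ruthie.
Aditi's share ($456,000) is divided into 4 shares of $114,000: Ansel, Rangi, Kerensa, and Dario each take $114,000.
Wyatt's share ($456,000) passes entirely to Gabor.

Kerensa receives $114,000.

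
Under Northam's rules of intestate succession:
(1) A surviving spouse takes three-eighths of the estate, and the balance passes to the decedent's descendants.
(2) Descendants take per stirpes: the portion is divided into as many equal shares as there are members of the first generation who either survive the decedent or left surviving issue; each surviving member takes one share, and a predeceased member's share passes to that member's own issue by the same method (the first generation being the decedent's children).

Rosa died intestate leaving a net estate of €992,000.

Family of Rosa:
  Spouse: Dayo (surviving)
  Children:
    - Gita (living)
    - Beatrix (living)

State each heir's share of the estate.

Dayo: €372,000; Gita: €310,000; Beatrix: €310,000

Dayo takes three-eighths of €992,000 = €372,000. The remaining €620,000 passes to the descendants.
The descendants' portion (€620,000) is divided into 2 shares of €310,000: Gita and Beatrix each take €310,000.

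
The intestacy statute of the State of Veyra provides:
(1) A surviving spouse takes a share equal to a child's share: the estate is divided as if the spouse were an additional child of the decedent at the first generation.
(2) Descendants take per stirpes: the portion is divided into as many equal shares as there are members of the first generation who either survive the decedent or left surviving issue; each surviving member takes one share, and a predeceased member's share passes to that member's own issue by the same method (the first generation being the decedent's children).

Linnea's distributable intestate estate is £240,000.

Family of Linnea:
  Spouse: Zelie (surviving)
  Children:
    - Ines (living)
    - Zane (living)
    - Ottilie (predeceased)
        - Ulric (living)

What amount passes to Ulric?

Ulric receives £60,000.

The spouse counts as an additional share at the children's level, so there are 4 primary shares of £60,000. Zelie takes one such share (£60,000).
The children's combined portion (£180,000) is divided into 3 shares of £60,000: Ines and Zane each take £60,000; Ottilie's £60,000 share passes to Ottilie's issue.
Ottilie's share (£60,000) passes entirely to Ulric.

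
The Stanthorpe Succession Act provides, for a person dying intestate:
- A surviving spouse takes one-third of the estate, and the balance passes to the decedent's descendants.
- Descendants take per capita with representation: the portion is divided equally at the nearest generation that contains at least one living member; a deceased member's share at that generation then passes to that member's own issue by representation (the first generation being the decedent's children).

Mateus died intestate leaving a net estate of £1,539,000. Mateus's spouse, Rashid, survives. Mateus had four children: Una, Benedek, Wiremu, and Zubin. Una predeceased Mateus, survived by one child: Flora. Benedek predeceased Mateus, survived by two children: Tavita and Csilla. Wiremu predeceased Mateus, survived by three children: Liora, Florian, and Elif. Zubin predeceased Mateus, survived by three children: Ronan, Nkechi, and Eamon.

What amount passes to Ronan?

Ronan receives £114,000.

Rashid takes one-third of £1,539,000 = £513,000. The remaining £1,026,000 passes to the descendants.
No child survives, so the initial division is made at the grandchildren's generation.
The descendants' portion (£1,026,000) is divided into 9 shares of £114,000: Flora, Tavita, Csilla, Liora, Florian, Elif, Ronan, Nkechi, and Eamon each take £114,000.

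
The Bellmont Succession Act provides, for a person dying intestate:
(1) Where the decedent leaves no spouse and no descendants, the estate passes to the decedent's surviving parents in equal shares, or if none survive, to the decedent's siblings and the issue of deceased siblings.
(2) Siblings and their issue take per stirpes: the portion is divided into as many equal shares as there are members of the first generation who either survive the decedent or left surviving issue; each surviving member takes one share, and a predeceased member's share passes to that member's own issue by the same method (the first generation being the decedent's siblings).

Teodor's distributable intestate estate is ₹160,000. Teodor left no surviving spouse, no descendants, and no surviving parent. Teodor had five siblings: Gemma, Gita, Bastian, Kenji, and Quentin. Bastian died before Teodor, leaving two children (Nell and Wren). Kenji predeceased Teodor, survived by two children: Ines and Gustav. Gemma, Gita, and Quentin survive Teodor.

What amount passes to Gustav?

Gustav receives ₹16,000.

The entire ₹160,000 passes to the siblings and their issue.
That amount (₹160,000) is divided into 5 shares of ₹32,000: Gemma, Gita, and Quentin each take ₹32,000; Bastian's ₹32,000 share passes to Bastian's issue; Kenji's ₹32,000 share passes to Kenji's issue.
Bastian's share (₹32,000) is divided into 2 shares of ₹16,000: Nell and Wren each take ₹16,000.
Kenji's share (₹32,000) is divided into 2 shares of ₹16,000: Ines and Gustav each take ₹16,000.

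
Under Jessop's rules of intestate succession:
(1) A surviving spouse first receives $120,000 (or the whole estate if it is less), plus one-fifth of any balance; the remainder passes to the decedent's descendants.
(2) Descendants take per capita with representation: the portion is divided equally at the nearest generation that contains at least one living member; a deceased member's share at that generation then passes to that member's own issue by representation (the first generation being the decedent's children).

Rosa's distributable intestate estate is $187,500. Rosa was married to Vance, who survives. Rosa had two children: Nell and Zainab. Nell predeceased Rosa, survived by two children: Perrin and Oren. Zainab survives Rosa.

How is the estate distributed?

Vance: $133,500; Perrin: $13,500; Oren: $13,500; Zainab: $27,000

Vance first takes $120,000, leaving a balance of $67,500. Vance then takes one-fifth of the balance ($13,500), for a total of $133,500. The remaining $54,000 passes to the descendants.
The descendants' portion ($54,000) is divided into 2 shares of $27,000: Zainab takes $27,000; Nell's $27,000 share passes to Nell's issue.
Nell's share ($27,000) is divided into 2 shares of $13,500: Perrin and Oren each take $13,500.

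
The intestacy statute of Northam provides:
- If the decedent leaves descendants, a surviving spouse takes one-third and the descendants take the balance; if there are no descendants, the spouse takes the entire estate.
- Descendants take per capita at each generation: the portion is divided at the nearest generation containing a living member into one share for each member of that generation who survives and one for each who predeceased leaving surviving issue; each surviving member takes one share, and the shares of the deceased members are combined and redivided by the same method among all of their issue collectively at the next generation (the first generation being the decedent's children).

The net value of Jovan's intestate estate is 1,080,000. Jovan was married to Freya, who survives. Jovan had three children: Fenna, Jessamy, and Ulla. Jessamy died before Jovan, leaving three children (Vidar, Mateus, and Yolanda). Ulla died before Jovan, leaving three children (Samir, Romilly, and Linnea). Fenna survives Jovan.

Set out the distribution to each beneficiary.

Freya: 360,000; Fenna: 240,000; Vidar: 80,000; Mateus: 80,000; Yolanda: 80,000; Samir: 80,000; Romilly: 80,000; Linnea: 80,000

Freya takes one-third of 1,080,000 = 360,000. The remaining 720,000 passes to the descendants.
The descendants' portion (720,000) is divided at the children's generation into 3 shares of 240,000. Fenna takes 240,000. The 2 shares of the deceased (Jessamy and Ulla) are combined into a pool of 480,000.
That pool (480,000) is divided at the grandchildren's generation equally among Vidar, Mateus, Yolanda, Samir, Romilly, and Linnea: 80,000 each.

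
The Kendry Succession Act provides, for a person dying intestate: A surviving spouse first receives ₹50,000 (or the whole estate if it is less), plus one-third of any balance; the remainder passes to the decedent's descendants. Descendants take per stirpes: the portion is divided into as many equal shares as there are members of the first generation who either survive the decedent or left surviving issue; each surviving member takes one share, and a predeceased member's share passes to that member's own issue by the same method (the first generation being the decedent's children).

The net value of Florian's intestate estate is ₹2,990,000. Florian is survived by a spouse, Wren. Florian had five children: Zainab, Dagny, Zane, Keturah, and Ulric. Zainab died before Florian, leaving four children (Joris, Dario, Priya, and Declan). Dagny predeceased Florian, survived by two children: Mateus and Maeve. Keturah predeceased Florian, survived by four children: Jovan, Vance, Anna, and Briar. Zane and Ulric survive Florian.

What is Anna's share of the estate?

Anna receives ₹98,000.

Wren first takes ₹50,000, leaving a balance of ₹2,940,000. Wren then takes one-third of the balance (₹980,000), for a total of ₹1,030,000. The remaining ₹1,960,000 passes to the descendants.
The descendants' portion (₹1,960,000) is divided into 5 shares of ₹392,000: Zane and Ulric each take ₹392,000; Zainab's ₹392,000 share passes to Zainab's issue; Dagny's ₹392,000 share passes to Dagny's issue; Keturah's ₹392,000 share passes to Keturah's issue.
Zainab's share (₹392,000) is divided into 4 shares of ₹98,000: Joris, Dario, Priya, and Declan each take ₹98,000.
Dagny's share (₹392,000) is divided into 2 shares of ₹196,000: Mateus and Maeve each take ₹196,000.
Keturah's share (₹392,000) is divided into 4 shares of ₹98,000: Jovan, Vance, Anna, and Briar each take ₹98,000.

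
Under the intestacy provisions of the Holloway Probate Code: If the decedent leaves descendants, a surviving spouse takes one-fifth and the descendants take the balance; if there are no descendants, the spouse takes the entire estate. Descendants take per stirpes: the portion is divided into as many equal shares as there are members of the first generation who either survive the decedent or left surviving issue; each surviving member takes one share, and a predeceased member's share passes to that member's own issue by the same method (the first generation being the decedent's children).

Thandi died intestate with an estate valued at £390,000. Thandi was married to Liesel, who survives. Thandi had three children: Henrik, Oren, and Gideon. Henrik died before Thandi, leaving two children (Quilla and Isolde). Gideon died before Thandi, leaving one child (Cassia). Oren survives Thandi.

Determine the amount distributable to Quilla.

Quilla receives £52,000.

Liesel takes one-fifth of £390,000 = £78,000. The remaining £312,000 passes to the descendants.
The descendants' portion (£312,000) is divided into 3 shares of £104,000: Oren takes £104,000; Henrik's £104,000 share passes to Henrik's issue; Gideon's £104,000 share passes to Gideon's issue.
Henrik's share (£104,000) is divided into 2 shares of £52,000: Quilla and Isolde each take £52,000.
Gideon's share (£104,000) passes entirely to Cassia.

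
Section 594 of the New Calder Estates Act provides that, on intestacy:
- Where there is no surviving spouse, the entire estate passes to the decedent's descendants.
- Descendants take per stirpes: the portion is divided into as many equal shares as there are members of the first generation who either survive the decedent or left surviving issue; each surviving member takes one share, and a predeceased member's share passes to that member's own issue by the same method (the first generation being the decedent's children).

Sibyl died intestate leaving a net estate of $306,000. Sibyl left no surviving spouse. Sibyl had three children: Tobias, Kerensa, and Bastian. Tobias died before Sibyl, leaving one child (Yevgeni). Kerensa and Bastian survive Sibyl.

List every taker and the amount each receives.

Yevgeni: $102,000; Kerensa: $102,000; Bastian: $102,000

The entire $306,000 passes to the descendants.
That amount ($306,000) is divided into 3 shares of $102,000: Kerensa and Bastian each take $102,000; Tobias's $102,000 share passes to Tobias's issue.
Tobias's share ($102,000) passes entirely to Yevgeni.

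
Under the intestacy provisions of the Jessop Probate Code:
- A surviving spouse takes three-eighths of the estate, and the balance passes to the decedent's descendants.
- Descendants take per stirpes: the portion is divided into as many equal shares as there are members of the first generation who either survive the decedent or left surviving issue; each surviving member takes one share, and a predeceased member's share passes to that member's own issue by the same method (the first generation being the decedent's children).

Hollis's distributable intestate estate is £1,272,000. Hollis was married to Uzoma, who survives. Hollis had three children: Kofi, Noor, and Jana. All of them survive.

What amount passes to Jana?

Jana receives £265,000.

Uzoma takes three-eighths of £1,272,000 = £477,000. The remaining £795,000 passes to the descendants.
The descendants' portion (£795,000) is divided into 3 shares of £265,000: Kofi, Noor, and Jana each take £265,000.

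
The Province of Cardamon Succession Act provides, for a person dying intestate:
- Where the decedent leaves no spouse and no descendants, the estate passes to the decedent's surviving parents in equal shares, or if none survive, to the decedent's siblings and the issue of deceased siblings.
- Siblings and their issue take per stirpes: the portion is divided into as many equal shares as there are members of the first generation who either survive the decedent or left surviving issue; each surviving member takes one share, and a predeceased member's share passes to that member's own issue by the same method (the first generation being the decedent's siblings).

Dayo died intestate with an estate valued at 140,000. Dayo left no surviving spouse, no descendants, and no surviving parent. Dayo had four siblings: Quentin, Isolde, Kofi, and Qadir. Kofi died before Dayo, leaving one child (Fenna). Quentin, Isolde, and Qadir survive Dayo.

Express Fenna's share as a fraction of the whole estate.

Fenna receives 1/4 of the estate.

The entire 140,000 passes to the siblings and their issue.
That amount (140,000) is divided into 4 shares of 35,000: Quentin, Isolde, and Qadir each take 35,000; Kofi's 35,000 share passes to Kofi's issue.
Kofi's share (35,000) passes entirely to Fenna.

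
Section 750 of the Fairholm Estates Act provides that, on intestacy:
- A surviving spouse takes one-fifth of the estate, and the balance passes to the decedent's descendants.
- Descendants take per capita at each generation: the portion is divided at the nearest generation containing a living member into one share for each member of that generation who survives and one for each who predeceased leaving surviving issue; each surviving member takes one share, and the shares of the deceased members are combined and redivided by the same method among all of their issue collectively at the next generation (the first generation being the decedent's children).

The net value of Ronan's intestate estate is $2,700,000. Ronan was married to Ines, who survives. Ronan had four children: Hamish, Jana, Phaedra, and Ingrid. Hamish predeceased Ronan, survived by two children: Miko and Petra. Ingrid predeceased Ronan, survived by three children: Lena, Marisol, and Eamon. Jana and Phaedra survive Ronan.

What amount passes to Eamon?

Eamon receives $216,000.

Ines takes one-fifth of $2,700,000 = $540,000. The remaining $2,160,000 passes to the descendants.
The descendants' portion ($2,160,000) is divided at the children's generation into 4 shares of $540,000. Jana and Phaedra each take $540,000. The 2 shares of the deceased (Hamish and Ingrid) are combined into a pool of $1,080,000.
That pool ($1,080,000) is divided at the grandchildren's generation equally among Miko, Petra, Lena, Marisol, and Eamon: $216,000 each.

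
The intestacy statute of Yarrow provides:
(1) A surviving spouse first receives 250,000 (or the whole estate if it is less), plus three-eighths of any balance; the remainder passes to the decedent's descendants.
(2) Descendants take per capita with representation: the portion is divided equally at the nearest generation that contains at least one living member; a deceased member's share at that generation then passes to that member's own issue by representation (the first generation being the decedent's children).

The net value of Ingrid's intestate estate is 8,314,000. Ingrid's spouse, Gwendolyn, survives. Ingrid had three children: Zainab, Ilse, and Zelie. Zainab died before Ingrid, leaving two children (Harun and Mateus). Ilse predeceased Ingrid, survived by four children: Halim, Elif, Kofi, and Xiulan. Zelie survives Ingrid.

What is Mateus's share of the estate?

Mateus receives 840,000.

Gwendolyn first takes 250,000, leaving a balance of 8,064,000. Gwendolyn then takes three-eighths of the balance (3,024,000), for a total of 3,274,000. The remaining 5,040,000 passes to the descendants.
The descendants' portion (5,040,000) is divided into 3 shares of 1,680,000: Zelie takes 1,680,000; Zainab's 1,680,000 share passes to Zainab's issue; Ilse's 1,680,000 share passes to Ilse's issue.
Zainab's share (1,680,000) is divided into 2 shares of 840,000: Harun and Mateus each take 840,000.
Ilse's share (1,680,000) is divided into 4 shares of 420,000: Halim, Elif, Kofi, and Xiulan each take 420,000.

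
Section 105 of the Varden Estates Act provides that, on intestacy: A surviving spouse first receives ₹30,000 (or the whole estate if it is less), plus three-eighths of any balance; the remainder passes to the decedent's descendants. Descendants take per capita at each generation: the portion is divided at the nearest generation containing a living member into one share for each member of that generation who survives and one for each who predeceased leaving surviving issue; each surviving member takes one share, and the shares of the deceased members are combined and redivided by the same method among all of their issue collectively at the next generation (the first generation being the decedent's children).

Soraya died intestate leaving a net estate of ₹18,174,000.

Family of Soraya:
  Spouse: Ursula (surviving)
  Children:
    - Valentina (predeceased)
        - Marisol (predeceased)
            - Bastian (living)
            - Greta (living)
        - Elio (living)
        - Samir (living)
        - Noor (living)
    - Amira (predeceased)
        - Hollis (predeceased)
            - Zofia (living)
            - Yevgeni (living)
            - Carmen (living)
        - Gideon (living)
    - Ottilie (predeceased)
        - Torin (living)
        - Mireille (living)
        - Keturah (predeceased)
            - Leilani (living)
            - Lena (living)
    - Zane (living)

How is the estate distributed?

Ursula: ₹6,834,000; Bastian: ₹405,000; Greta: ₹405,000; Elio: ₹945,000; Samir: ₹945,000; Noor: ₹945,000; Zofia: ₹405,000; Yevgeni: ₹405,000; Carmen: ₹405,000; Gideon: ₹945,000; Torin: ₹945,000; Mireille: ₹945,000; Leilani: ₹405,000; Lena: ₹405,000; Zane: ₹2,835,000

Ursula first takes ₹30,000, leaving a balance of ₹18,144,000. Ursula then takes three-eighths of the balance (₹6,804,000), for a total of ₹6,834,000. The remaining ₹11,340,000 passes to the descendants.
The descendants' portion (₹11,340,000) is divided at the children's generation into 4 shares of ₹2,835,000. Zane takes ₹2,835,000. The 3 shares of the deceased (Valentina, Amira, and Ottilie) are combined into a pool of ₹8,505,000.
That pool (₹8,505,000) is divided at the grandchildren's generation into 9 shares of ₹945,000. Elio, Samir, Noor, Gideon, Torin, and Mireille each take ₹945,000. The 3 shares of the deceased (Marisol, Hollis, and Keturah) are combined into a pool of ₹2,835,000.
That pool (₹2,835,000) is divided at the great-grandchildren's generation equally among Bastian, Greta, Zofia, Yevgeni, Carmen, Leilani, and Lena: ₹405,000 each.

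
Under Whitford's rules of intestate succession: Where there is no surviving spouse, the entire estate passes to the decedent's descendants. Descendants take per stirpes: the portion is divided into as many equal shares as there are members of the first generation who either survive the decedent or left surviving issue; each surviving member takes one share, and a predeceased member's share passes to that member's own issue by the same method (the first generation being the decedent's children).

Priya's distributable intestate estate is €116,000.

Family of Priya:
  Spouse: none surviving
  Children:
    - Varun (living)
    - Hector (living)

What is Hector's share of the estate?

The entire €116,000 passes to the descendants.
That amount (€116,000) is divided into 2 shares of €58,000: Varun and Hector each take €58,000.

Hector receives €58,000.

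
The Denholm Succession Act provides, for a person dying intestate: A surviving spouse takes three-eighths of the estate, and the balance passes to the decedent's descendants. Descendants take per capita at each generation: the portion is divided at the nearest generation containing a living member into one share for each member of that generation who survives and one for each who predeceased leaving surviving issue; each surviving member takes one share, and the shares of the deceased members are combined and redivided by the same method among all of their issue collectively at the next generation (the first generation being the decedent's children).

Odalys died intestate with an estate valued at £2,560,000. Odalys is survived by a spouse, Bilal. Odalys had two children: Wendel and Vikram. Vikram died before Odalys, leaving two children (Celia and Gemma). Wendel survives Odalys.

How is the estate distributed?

Bilal: £960,000; Wendel: £800,000; Celia: £400,000; Gemma: £400,000

Bilal takes three-eighths of £2,560,000 = £960,000. The remaining £1,600,000 passes to the descendants.
The descendants' portion (£1,600,000) is divided at the children's generation into 2 shares of £800,000. Wendel takes £800,000. The remaining share for the deceased Vikram (£800,000) is carried to the next generation.
That pool (£800,000) is divided at the grandchildren's generation equally among Celia and Gemma: £400,000 each.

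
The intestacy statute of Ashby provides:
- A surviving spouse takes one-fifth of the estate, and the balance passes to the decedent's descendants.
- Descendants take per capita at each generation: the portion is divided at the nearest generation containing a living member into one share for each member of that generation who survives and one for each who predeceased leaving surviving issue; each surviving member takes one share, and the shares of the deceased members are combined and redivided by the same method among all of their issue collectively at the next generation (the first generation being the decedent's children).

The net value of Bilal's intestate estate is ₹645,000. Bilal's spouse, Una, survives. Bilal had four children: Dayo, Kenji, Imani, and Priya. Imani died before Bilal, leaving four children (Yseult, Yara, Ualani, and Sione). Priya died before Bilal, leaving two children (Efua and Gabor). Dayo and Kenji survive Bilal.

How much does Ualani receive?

Una takes one-fifth of ₹645,000 = ₹129,000. The remaining ₹516,000 passes to the descendants.
The descendants' portion (₹516,000) is divided at the children's generation into 4 shares of ₹129,000. Dayo and Kenji each take ₹129,000. The 2 shares of the deceased (Imani and Priya) are combined into a pool of ₹258,000.
That pool (₹258,000) is divided at the grandchildren's generation equally among Yseult, Yara, Ualani, Sione, Efua, and Gabor: ₹43,000 each.

Ualani receives ₹43,000.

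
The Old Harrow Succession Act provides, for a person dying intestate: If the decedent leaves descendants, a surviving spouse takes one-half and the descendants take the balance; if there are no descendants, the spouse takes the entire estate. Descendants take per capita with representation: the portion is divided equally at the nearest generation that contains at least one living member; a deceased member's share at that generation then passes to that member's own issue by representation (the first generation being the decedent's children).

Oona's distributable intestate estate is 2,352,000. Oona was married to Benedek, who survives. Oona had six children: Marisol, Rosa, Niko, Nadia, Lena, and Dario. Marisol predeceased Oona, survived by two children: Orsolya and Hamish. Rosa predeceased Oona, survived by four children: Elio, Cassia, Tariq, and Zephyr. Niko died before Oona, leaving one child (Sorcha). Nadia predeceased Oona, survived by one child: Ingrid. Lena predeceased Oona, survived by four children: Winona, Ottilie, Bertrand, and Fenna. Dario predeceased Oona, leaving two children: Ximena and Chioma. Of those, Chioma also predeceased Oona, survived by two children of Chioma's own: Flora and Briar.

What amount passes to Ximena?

Ximena receives 84,000.

Benedek takes one-half of 2,352,000 = 1,176,000. The remaining 1,176,000 passes to the descendants.
No child survives, so the initial division is made at the grandchildren's generation.
The descendants' portion (1,176,000) is divided into 14 shares of 84,000: Orsolya, Hamish, Elio, Cassia, Tariq, Zephyr, Sorcha, Ingrid, Winona, Ottilie, Bertrand, Fenna, and Ximena each take 84,000; Chioma's 84,000 share passes to Chioma's issue.
Chioma's share (84,000) is divided into 2 shares of 42,000: Flora and Briar each take 42,000.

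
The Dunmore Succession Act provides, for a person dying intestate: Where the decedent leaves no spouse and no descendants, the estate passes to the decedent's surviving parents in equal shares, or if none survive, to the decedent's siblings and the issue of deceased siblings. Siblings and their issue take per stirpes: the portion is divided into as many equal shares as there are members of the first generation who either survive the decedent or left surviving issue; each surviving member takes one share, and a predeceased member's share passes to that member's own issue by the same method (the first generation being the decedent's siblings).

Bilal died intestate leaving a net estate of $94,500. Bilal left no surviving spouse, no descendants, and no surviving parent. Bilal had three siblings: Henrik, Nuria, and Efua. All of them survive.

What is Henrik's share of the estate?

The entire $94,500 passes to the siblings and their issue.
That amount ($94,500) is divided into 3 shares of $31,500: Henrik, Nuria, and Efua each take $31,500.

Henrik receives $31,500.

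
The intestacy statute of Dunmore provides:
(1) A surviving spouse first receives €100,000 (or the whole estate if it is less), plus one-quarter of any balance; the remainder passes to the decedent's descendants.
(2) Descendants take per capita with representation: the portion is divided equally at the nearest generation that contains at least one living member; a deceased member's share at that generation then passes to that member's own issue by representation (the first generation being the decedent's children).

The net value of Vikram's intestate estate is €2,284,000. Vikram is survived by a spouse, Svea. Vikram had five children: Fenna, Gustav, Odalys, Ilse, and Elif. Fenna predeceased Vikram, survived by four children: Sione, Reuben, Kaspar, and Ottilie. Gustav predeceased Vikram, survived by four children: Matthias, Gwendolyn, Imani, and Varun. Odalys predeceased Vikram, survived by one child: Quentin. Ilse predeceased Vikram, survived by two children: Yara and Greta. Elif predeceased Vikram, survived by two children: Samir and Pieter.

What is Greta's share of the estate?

Svea first takes €100,000, leaving a balance of €2,184,000. Svea then takes one-quarter of the balance (€546,000), for a total of €646,000. The remaining €1,638,000 passes to the descendants.
No child survives, so the initial division is made at the grandchildren's generation.
The descendants' portion (€1,638,000) is divided into 13 shares of €126,000: Sione, Reuben, Kaspar, Ottilie, Matthias, Gwendolyn, Imani, Varun, Quentin, Yara, Greta, Samir, and Pieter each take €126,000.

Greta receives €126,000.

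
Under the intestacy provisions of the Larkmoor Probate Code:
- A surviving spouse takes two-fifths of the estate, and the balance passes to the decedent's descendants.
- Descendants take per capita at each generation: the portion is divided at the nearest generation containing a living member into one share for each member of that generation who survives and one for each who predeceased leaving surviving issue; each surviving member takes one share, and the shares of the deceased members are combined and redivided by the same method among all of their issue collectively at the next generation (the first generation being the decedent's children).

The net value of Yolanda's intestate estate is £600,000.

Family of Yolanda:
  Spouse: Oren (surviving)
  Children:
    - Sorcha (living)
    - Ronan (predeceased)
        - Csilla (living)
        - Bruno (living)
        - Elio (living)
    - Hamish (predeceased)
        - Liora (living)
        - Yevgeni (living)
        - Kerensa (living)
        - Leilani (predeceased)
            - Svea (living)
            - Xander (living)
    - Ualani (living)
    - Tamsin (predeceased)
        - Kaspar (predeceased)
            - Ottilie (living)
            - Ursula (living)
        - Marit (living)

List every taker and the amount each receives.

Oren: £240,000; Sorcha: £72,000; Csilla: £24,000; Bruno: £24,000; Elio: £24,000; Liora: £24,000; Yevgeni: £24,000; Kerensa: £24,000; Svea: £12,000; Xander: £12,000; Ualani: £72,000; Ottilie: £12,000; Ursula: £12,000; Marit: £24,000

Oren takes two-fifths of £600,000 = £240,000. The remaining £360,000 passes to the descendants.
The descendants' portion (£360,000) is divided at the children's generation into 5 shares of £72,000. Sorcha and Ualani each take £72,000. The 3 shares of the deceased (Ronan, Hamish, and Tamsin) are combined into a pool of £216,000.
That pool (£216,000) is divided at the grandchildren's generation into 9 shares of £24,000. Csilla, Bruno, Elio, Liora, Yevgeni, Kerensa, and Marit each take £24,000. The 2 shares of the deceased (Leilani and Kaspar) are combined into a pool of £48,000.
That pool (£48,000) is divided at the great-grandchildren's generation equally among Svea, Xander, Ottilie, and Ursula: £12,000 each.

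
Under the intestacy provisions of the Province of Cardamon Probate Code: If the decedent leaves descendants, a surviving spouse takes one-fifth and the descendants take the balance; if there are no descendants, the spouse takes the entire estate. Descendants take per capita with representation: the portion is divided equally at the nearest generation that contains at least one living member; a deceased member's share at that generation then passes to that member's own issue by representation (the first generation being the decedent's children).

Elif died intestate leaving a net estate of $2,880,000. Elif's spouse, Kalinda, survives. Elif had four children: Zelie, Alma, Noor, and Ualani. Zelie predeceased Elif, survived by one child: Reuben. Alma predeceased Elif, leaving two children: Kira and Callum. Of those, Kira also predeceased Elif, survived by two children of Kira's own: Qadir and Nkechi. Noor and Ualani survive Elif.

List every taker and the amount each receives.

Kalinda takes one-fifth of $2,880,000 = $576,000. The remaining $2,304,000 passes to the descendants.
The descendants' portion ($2,304,000) is divided into 4 shares of $576,000: Noor and Ualani each take $576,000; Zelie's $576,000 share passes to Zelie's issue; Alma's $576,000 share passes to Alma's issue.
Zelie's share ($576,000) passes entirely to Reuben.
Alma's share ($576,000) is divided into 2 shares of $288,000: Callum takes $288,000; Kira's $288,000 share passes to Kira's issue.
Kira's share ($288,000) is divided into 2 shares of $144,000: Qadir and Nkechi each take $144,000.

Kalinda: $576,000; Reuben: $576,000; Qadir: $144,000; Nkechi: $144,000; Callum: $288,000; Noor: $576,000; Ualani: $576,000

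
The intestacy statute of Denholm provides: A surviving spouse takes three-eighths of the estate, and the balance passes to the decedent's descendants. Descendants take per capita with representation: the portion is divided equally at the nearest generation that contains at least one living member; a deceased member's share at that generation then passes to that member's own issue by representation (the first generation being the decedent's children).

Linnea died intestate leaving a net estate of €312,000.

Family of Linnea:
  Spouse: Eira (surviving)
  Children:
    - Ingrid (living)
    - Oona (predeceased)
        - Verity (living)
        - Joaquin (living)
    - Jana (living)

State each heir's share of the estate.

Eira: €117,000; Ingrid: €65,000; Verity: €32,500; Joaquin: €32,500; Jana: €65,000

Eira takes three-eighths of €312,000 = €117,000. The remaining €195,000 passes to the descendants.
The descendants' portion (€195,000) is divided into 3 shares of €65,000: Ingrid and Jana each take €65,000; Oona's €65,000 share passes to Oona's issue.
Oona's share (€65,000) is divided into 2 shares of €32,500: Verity and Joaquin each take €32,500.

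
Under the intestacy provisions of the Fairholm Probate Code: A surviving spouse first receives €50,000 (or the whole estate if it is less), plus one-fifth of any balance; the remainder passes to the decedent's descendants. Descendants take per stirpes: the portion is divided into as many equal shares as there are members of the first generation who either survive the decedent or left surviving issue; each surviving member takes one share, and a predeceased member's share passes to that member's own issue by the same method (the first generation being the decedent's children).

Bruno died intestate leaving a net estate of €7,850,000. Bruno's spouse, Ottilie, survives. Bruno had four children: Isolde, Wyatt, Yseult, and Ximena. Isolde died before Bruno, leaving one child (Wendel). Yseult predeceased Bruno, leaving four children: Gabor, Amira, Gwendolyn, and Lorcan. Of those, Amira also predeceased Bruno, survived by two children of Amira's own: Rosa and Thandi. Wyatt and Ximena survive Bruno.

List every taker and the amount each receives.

Ottilie first takes €50,000, leaving a balance of €7,800,000. Ottilie then takes one-fifth of the balance (€1,560,000), for a total of €1,610,000. The remaining €6,240,000 passes to the descendants.
The descendants' portion (€6,240,000) is divided into 4 shares of €1,560,000: Wyatt and Ximena each take €1,560,000; Isolde's €1,560,000 share passes to Isolde's issue; Yseult's €1,560,000 share passes to Yseult's issue.
Isolde's share (€1,560,000) passes entirely to Wendel.
Yseult's share (€1,560,000) is divided into 4 shares of €390,000: Gabor, Gwendolyn, and Lorcan each take €390,000; Amira's €390,000 share passes to Amira's issue.
Amira's share (€390,000) is divided into 2 shares of €195,000: Rosa and Thandi each take €195,000.

Ottilie: €1,610,000; Wendel: €1,560,000; Wyatt: €1,560,000; Gabor: €390,000; Rosa: €195,000; Thandi: €195,000; Gwendolyn: €390,000; Lorcan: €390,000; Ximena: €1,560,000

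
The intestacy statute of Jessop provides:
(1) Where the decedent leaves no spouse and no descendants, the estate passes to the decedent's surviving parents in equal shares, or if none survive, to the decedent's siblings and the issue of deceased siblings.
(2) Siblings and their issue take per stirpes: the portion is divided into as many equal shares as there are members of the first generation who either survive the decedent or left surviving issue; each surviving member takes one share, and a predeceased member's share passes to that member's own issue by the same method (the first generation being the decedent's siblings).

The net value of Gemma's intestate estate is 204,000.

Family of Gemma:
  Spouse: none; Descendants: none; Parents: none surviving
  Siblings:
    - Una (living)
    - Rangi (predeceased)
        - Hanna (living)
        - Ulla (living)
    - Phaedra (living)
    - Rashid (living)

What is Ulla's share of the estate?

Ulla receives 25,500.

The entire 204,000 passes to the siblings and their issue.
That amount (204,000) is divided into 4 shares of 51,000: Una, Phaedra, and Rashid each take 51,000; Rangi's 51,000 share passes to Rangi's issue.
Rangi's share (51,000) is divided into 2 shares of 25,500: Hanna and Ulla each take 25,500.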